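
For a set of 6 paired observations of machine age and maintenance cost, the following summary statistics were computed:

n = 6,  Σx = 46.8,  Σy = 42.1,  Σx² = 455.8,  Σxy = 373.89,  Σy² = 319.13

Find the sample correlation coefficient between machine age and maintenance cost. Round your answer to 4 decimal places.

0.9807

Sxx = Σx² − (Σx)²/n = 455.8 − 365.04 = 90.76
Sxy = Σxy − (Σx)(Σy)/n = 373.89 − 328.38 = 45.51
Syy = Σy² − (Σy)²/n = 319.13 − 295.401667 = 23.728333
r = Sxy/√(Sxx·Syy) = 45.51/√(2153.583533) = 45.51/46.406719 = 0.980677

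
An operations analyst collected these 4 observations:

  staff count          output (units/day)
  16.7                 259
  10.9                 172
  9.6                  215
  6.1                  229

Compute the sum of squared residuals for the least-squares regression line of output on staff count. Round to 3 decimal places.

n = 4, Σx = 43.3, Σy = 875, Σxy = 9661, Σx² = 527.07, Σy² = 195331
Sxx = Σx² − (Σx)²/n = 527.07 − 468.7225 = 58.3475
Sxy = Σxy − (Σx)(Σy)/n = 9661 − 9471.875 = 189.125
Syy = Σy² − (Σy)²/n = 195331 − 191406.25 = 3924.75
b = Sxy/Sxx = 189.125/58.3475 = 3.241356
SSE = Syy − b·Sxy = 3924.75 − 3.241356·189.125 = 3311.728609

3311.729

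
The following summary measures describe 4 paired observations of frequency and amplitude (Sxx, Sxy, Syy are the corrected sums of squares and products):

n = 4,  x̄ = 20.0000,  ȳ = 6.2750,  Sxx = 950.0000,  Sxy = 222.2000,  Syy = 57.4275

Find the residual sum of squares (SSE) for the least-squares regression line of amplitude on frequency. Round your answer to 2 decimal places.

5.46

b = Sxy/Sxx = 222.2/950 = 0.233895
SSE = Syy − b·Sxy = 57.4275 − 0.233895·222.2 = 5.456089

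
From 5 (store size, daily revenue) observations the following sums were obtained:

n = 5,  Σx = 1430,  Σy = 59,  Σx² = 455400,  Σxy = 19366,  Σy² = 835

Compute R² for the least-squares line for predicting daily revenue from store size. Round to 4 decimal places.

0.9638

Sxx = Σx² − (Σx)²/n = 455400 − 408980 = 46420
Sxy = Σxy − (Σx)(Σy)/n = 19366 − 16874 = 2492
Syy = Σy² − (Σy)²/n = 835 − 696.2 = 138.8
R² = Sxy²/(Sxx·Syy) = (2492)²/(46420·138.8) = 0.963832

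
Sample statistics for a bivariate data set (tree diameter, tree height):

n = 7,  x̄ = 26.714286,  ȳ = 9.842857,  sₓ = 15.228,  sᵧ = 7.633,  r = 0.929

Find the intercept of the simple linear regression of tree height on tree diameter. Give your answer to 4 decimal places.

b = r · sᵧ/sₓ = 0.929 · 7.633/15.228 = 0.465659
a = ȳ − b·x̄ = 9.842857 − 0.465659·26.714286 = -2.596894

-2.5969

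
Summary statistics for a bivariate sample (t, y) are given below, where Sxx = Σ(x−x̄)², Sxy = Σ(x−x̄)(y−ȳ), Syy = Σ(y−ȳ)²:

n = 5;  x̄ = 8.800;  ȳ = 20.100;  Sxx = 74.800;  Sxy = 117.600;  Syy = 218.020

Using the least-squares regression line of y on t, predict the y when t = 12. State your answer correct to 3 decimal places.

b = Sxy/Sxx = 117.6/74.8 = 1.572193
a = ȳ − b·x̄ = 20.1 − 1.572193·8.8 = 6.264706
ŷ(12) = a + b·12 = 6.264706 + 1.572193·12 = 25.131016

25.131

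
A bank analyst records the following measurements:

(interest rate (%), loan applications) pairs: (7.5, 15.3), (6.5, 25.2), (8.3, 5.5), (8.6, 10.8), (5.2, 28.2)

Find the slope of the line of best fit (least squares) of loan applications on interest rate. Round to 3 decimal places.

n = 5, Σx = 36.1, Σy = 85, Σxy = 563.72, Σx² = 268.39
Sxx = Σx² − (Σx)²/n = 268.39 − 260.642 = 7.748
Sxy = Σxy − (Σx)(Σy)/n = 563.72 − 613.7 = -49.98
b = Sxy/Sxx = -49.98/7.748 = -6.450697

-6.451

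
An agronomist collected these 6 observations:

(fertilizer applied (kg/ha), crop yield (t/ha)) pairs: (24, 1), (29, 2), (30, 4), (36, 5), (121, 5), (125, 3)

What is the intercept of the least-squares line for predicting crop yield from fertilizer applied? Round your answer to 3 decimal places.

n = 6, Σx = 365, Σy = 20, Σxy = 1362, Σx² = 33879
Sxx = Σx² − (Σx)²/n = 33879 − 22204.166667 = 11674.833333
Sxy = Σxy − (Σx)(Σy)/n = 1362 − 1216.666667 = 145.333333
b = Sxy/Sxx = 145.333333/11674.833333 = 0.012448
a = ȳ − b·x̄ = 3.333333 − 0.012448·60.833333 = 2.576054

2.576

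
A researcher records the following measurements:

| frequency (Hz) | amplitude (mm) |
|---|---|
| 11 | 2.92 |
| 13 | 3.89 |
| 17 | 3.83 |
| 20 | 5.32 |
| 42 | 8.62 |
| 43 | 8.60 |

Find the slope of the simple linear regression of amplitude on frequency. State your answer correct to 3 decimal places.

0.172

n = 6, Σx = 146, Σy = 33.18, Σxy = 986.04, Σx² = 4592
Sxx = Σx² − (Σx)²/n = 4592 − 3552.666667 = 1039.333333
Sxy = Σxy − (Σx)(Σy)/n = 986.04 − 807.38 = 178.66
b = Sxy/Sxx = 178.66/1039.333333 = 0.171899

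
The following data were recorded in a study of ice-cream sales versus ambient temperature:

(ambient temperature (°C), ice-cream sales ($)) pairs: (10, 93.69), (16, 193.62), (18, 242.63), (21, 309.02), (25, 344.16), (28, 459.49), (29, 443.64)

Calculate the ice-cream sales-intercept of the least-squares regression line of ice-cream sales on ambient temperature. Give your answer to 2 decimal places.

-102.41

n = 7, Σx = 147, Σy = 2086.25, Σxy = 49226.86, Σx² = 3371
Sxx = Σx² − (Σx)²/n = 3371 − 3087 = 284
Sxy = Σxy − (Σx)(Σy)/n = 49226.86 − 43811.25 = 5415.61
b = Sxy/Sxx = 5415.61/284 = 19.069049
a = ȳ − b·x̄ = 298.035714 − 19.069049·21 = -102.414321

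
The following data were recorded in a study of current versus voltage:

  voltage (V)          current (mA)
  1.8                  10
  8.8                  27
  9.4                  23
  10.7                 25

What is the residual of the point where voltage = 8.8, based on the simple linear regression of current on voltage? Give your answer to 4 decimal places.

3.7088

n = 4, Σx = 30.7, Σy = 85, Σxy = 739.3, Σx² = 283.53
Sxx = Σx² − (Σx)²/n = 283.53 − 235.6225 = 47.9075
Sxy = Σxy − (Σx)(Σy)/n = 739.3 − 652.375 = 86.925
b = Sxy/Sxx = 86.925/47.9075 = 1.814434
a = ȳ − b·x̄ = 21.25 − 1.814434·7.675 = 7.324219
ŷ(8.8) = 7.324219 + 1.814434·8.8 = 23.291238
residual = y − ŷ = 27 − 23.291238 = 3.708762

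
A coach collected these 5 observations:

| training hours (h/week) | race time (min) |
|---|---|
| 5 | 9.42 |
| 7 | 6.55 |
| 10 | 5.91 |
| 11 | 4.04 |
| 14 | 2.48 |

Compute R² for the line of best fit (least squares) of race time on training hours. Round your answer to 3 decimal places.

0.937

n = 5, Σx = 47, Σy = 28.4, Σxy = 231.21, Σx² = 491, Σy² = 189.039
Sxx = Σx² − (Σx)²/n = 491 − 441.8 = 49.2
Sxy = Σxy − (Σx)(Σy)/n = 231.21 − 266.96 = -35.75
Syy = Σy² − (Σy)²/n = 189.039 − 161.312 = 27.727
R² = Sxy²/(Sxx·Syy) = (-35.75)²/(49.2·27.727) = 0.936880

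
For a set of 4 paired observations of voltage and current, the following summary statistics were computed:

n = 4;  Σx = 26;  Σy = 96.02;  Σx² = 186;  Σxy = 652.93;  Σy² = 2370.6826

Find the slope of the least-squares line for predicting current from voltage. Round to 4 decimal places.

Sxx = Σx² − (Σx)²/n = 186 − 169 = 17
Sxy = Σxy − (Σx)(Σy)/n = 652.93 − 624.13 = 28.8
b = Sxy/Sxx = 28.8/17 = 1.694118

1.6941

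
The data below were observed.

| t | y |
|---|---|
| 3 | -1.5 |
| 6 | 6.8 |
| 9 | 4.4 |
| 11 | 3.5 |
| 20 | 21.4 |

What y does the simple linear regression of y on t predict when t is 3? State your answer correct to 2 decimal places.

-1.37

n = 5, Σx = 49, Σy = 34.6, Σxy = 542.4, Σx² = 647
Sxx = Σx² − (Σx)²/n = 647 − 480.2 = 166.8
Sxy = Σxy − (Σx)(Σy)/n = 542.4 − 339.08 = 203.32
b = Sxy/Sxx = 203.32/166.8 = 1.218945
a = ȳ − b·x̄ = 6.92 − 1.218945·9.8 = -5.025659
ŷ(3) = a + b·3 = -5.025659 + 1.218945·3 = -1.368825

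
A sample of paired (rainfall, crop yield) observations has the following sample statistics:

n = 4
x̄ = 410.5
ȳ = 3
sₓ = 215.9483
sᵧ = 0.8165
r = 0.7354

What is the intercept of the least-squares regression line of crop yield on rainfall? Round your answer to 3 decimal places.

b = r · sᵧ/sₓ = 0.7354 · 0.8165/215.9483 = 0.002781
a = ȳ − b·x̄ = 3 − 0.002781·410.5 = 1.858586

1.859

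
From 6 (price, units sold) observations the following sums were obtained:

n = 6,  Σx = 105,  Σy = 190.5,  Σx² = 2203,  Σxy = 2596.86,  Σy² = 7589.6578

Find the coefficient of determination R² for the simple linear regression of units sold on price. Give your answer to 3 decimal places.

Sxx = Σx² − (Σx)²/n = 2203 − 1837.5 = 365.5
Sxy = Σxy − (Σx)(Σy)/n = 2596.86 − 3333.75 = -736.89
Syy = Σy² − (Σy)²/n = 7589.6578 − 6048.375 = 1541.2828
R² = Sxy²/(Sxx·Syy) = (-736.89)²/(365.5·1541.2828) = 0.963908

0.964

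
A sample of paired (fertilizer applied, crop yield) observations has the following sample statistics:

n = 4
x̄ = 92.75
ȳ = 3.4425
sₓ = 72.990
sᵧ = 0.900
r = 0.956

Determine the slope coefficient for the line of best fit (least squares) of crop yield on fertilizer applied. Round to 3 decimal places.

0.012

b = r · sᵧ/sₓ = 0.956 · 0.9/72.99 = 0.011788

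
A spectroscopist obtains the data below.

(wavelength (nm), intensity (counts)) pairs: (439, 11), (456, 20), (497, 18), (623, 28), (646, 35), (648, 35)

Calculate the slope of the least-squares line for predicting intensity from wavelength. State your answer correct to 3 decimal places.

0.095

n = 6, Σx = 3309, Σy = 147, Σxy = 85629, Σx² = 1873015
Sxx = Σx² − (Σx)²/n = 1873015 − 1824913.5 = 48101.5
Sxy = Σxy − (Σx)(Σy)/n = 85629 − 81070.5 = 4558.5
b = Sxy/Sxx = 4558.5/48101.5 = 0.094768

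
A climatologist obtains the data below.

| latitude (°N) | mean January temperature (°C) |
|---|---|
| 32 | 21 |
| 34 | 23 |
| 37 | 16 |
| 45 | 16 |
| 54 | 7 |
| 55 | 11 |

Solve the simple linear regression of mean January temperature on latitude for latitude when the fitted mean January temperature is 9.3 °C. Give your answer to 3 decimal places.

54.469

n = 6, Σx = 257, Σy = 94, Σxy = 3749, Σx² = 11515
Sxx = Σx² − (Σx)²/n = 11515 − 11008.166667 = 506.833333
Sxy = Σxy − (Σx)(Σy)/n = 3749 − 4026.333333 = -277.333333
b = Sxy/Sxx = -277.333333/506.833333 = -0.547188
a = ȳ − b·x̄ = 15.666667 − (-0.547188)·42.833333 = 39.104571
Set a + b·x = 9.3: x = (9.3 − 39.104571) / (-0.547188) = 54.468570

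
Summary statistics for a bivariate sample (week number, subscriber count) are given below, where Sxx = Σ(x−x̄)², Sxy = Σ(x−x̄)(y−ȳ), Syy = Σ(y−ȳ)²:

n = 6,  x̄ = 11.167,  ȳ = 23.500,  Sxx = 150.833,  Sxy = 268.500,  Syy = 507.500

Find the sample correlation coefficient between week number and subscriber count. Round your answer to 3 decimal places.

r = Sxy/√(Sxx·Syy) = 268.5/√(76547.7475) = 268.5/276.672636 = 0.970461

0.970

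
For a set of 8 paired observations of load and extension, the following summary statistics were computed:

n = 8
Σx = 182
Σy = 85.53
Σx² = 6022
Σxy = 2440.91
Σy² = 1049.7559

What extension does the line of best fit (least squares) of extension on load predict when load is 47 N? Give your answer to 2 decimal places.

17.07

Sxx = Σx² − (Σx)²/n = 6022 − 4140.5 = 1881.5
Sxy = Σxy − (Σx)(Σy)/n = 2440.91 − 1945.8075 = 495.1025
b = Sxy/Sxx = 495.1025/1881.5 = 0.263142
a = ȳ − b·x̄ = 10.69125 − 0.263142·22.75 = 4.704760
ŷ(47) = a + b·47 = 4.704760 + 0.263142·47 = 17.072454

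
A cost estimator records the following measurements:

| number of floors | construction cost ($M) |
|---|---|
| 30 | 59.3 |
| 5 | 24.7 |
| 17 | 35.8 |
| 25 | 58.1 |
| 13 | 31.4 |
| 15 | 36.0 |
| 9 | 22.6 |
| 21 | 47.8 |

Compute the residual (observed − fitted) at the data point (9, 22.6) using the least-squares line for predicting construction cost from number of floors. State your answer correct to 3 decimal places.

n = 8, Σx = 135, Σy = 315.7, Σxy = 6119, Σx² = 2755
Sxx = Σx² − (Σx)²/n = 2755 − 2278.125 = 476.875
Sxy = Σxy − (Σx)(Σy)/n = 6119 − 5327.4375 = 791.5625
b = Sxy/Sxx = 791.5625/476.875 = 1.659895
a = ȳ − b·x̄ = 39.4625 − 1.659895·16.875 = 11.451769
ŷ(9) = 11.451769 + 1.659895·9 = 26.390826
residual = y − ŷ = 22.6 − 26.390826 = -3.790826

-3.791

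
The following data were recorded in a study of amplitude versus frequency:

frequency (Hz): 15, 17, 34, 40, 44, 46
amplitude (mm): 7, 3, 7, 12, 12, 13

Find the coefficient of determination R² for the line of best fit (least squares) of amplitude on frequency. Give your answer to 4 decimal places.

0.7767

n = 6, Σx = 196, Σy = 54, Σxy = 2000, Σx² = 7322, Σy² = 564
Sxx = Σx² − (Σx)²/n = 7322 − 6402.666667 = 919.333333
Sxy = Σxy − (Σx)(Σy)/n = 2000 − 1764 = 236
Syy = Σy² − (Σy)²/n = 564 − 486 = 78
R² = Sxy²/(Sxx·Syy) = (236)²/(919.333333·78) = 0.776706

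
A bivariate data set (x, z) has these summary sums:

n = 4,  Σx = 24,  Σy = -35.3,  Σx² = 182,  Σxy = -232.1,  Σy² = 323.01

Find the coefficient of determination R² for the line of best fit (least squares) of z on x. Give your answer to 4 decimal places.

0.9440

Sxx = Σx² − (Σx)²/n = 182 − 144 = 38
Sxy = Σxy − (Σx)(Σy)/n = -232.1 − (-211.8) = -20.3
Syy = Σy² − (Σy)²/n = 323.01 − 311.5225 = 11.4875
R² = Sxy²/(Sxx·Syy) = (-20.3)²/(38·11.4875) = 0.944024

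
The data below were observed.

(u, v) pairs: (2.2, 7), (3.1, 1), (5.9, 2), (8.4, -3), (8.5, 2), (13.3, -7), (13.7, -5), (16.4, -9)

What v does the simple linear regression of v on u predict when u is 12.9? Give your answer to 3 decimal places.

n = 8, Σx = 71.5, Σy = -12, Σxy = -287.1, Σx² = 825.61
Sxx = Σx² − (Σx)²/n = 825.61 − 639.03125 = 186.57875
Sxy = Σxy − (Σx)(Σy)/n = -287.1 − (-107.25) = -179.85
b = Sxy/Sxx = -179.85/186.57875 = -0.963936
a = ȳ − b·x̄ = -1.5 − (-0.963936)·8.9375 = 7.115179
ŷ(12.9) = a + b·12.9 = 7.115179 + (-0.963936)·12.9 = -5.319597

-5.320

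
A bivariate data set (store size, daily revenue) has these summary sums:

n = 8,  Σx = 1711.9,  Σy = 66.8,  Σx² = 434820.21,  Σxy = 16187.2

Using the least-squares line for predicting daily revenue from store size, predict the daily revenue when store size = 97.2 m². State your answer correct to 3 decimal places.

5.123

Sxx = Σx² − (Σx)²/n = 434820.21 − 366325.20125 = 68495.00875
Sxy = Σxy − (Σx)(Σy)/n = 16187.2 − 14294.365 = 1892.835
b = Sxy/Sxx = 1892.835/68495.00875 = 0.027635
a = ȳ − b·x̄ = 8.35 − 0.027635·213.9875 = 2.436532
ŷ(97.2) = a + b·97.2 = 2.436532 + 0.027635·97.2 = 5.122619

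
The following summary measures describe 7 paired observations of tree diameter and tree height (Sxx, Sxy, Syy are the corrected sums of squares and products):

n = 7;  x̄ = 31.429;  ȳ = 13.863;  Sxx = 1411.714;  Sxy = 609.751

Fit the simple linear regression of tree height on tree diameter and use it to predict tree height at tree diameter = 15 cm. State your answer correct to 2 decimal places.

6.77

b = Sxy/Sxx = 609.751/1411.714 = 0.431922
a = ȳ − b·x̄ = 13.863 − 0.431922·31.429 = 0.288109
ŷ(15) = a + b·15 = 0.288109 + 0.431922·15 = 6.766946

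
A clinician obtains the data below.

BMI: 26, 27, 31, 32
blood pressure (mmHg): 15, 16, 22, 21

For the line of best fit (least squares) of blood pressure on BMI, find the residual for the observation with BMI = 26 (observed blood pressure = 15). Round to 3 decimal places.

-0.038

n = 4, Σx = 116, Σy = 74, Σxy = 2176, Σx² = 3390
Sxx = Σx² − (Σx)²/n = 3390 − 3364 = 26
Sxy = Σxy − (Σx)(Σy)/n = 2176 − 2146 = 30
b = Sxy/Sxx = 30/26 = 1.153846
a = ȳ − b·x̄ = 18.5 − 1.153846·29 = -14.961538
ŷ(26) = -14.961538 + 1.153846·26 = 15.038462
residual = y − ŷ = 15 − 15.038462 = -0.038462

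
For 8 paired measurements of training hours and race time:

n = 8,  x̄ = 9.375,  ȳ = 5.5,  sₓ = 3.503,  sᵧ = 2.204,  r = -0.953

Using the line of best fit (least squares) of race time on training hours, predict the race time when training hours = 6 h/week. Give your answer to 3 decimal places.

7.524

b = r · sᵧ/sₓ = -0.953 · 2.204/3.503 = -0.599604
a = ȳ − b·x̄ = 5.5 − (-0.599604)·9.375 = 11.121285
ŷ(6) = a + b·6 = 11.121285 + (-0.599604)·6 = 7.523663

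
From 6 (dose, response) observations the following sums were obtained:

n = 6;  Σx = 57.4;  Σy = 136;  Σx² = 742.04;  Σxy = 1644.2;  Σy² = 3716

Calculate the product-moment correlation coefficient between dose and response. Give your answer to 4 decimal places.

0.9817

Sxx = Σx² − (Σx)²/n = 742.04 − 549.126667 = 192.913333
Sxy = Σxy − (Σx)(Σy)/n = 1644.2 − 1301.066667 = 343.133333
Syy = Σy² − (Σy)²/n = 3716 − 3082.666667 = 633.333333
r = Sxy/√(Sxx·Syy) = 343.133333/√(122178.444444) = 343.133333/349.540333 = 0.981670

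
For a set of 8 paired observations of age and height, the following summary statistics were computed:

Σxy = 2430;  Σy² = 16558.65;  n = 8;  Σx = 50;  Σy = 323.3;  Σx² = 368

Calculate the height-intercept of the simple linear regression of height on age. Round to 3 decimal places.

Sxx = Σx² − (Σx)²/n = 368 − 312.5 = 55.5
Sxy = Σxy − (Σx)(Σy)/n = 2430 − 2020.625 = 409.375
b = Sxy/Sxx = 409.375/55.5 = 7.376126
a = ȳ − b·x̄ = 40.4125 − 7.376126·6.25 = -5.688288

-5.688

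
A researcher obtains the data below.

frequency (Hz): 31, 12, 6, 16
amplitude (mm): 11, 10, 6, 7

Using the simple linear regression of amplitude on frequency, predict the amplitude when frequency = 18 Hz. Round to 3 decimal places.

8.790

n = 4, Σx = 65, Σy = 34, Σxy = 609, Σx² = 1397
Sxx = Σx² − (Σx)²/n = 1397 − 1056.25 = 340.75
Sxy = Σxy − (Σx)(Σy)/n = 609 − 552.5 = 56.5
b = Sxy/Sxx = 56.5/340.75 = 0.165811
a = ȳ − b·x̄ = 8.5 − 0.165811·16.25 = 5.805576
ŷ(18) = a + b·18 = 5.805576 + 0.165811·18 = 8.790169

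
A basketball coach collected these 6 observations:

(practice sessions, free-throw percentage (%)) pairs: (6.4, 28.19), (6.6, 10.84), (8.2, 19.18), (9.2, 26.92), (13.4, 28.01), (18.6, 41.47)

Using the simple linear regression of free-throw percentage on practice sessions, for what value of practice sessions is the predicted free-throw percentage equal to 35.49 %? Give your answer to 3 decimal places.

n = 6, Σx = 62.4, Σy = 154.61, Σxy = 1803.576, Σx² = 761.92
Sxx = Σx² − (Σx)²/n = 761.92 − 648.96 = 112.96
Sxy = Σxy − (Σx)(Σy)/n = 1803.576 − 1607.944 = 195.632
b = Sxy/Sxx = 195.632/112.96 = 1.731870
a = ȳ − b·x̄ = 25.768333 − 1.731870·10.4 = 7.756889
Set a + b·x = 35.49: x = (35.49 − 7.756889) / 1.731870 = 16.013394

16.013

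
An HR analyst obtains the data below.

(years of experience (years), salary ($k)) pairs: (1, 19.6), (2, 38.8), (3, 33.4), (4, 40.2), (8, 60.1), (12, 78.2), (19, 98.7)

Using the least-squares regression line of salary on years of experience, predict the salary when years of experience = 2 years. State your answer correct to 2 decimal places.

n = 7, Σx = 49, Σy = 369, Σxy = 3652.7, Σx² = 599
Sxx = Σx² − (Σx)²/n = 599 − 343 = 256
Sxy = Σxy − (Σx)(Σy)/n = 3652.7 − 2583 = 1069.7
b = Sxy/Sxx = 1069.7/256 = 4.178516
a = ȳ − b·x̄ = 52.714286 − 4.178516·7 = 23.464676
ŷ(2) = a + b·2 = 23.464676 + 4.178516·2 = 31.821708

31.82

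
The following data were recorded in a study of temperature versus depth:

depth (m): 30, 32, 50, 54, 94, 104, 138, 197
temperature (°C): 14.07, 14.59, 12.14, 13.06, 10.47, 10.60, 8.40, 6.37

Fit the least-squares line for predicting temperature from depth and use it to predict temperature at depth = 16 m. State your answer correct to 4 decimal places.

n = 8, Σx = 699, Σy = 89.7, Σxy = 6701.89, Σx² = 84845
Sxx = Σx² − (Σx)²/n = 84845 − 61075.125 = 23769.875
Sxy = Σxy − (Σx)(Σy)/n = 6701.89 − 7837.5375 = -1135.6475
b = Sxy/Sxx = -1135.6475/23769.875 = -0.047777
a = ȳ − b·x̄ = 11.2125 − (-0.047777)·87.375 = 15.386994
ŷ(16) = a + b·16 = 15.386994 + (-0.047777)·16 = 14.622566

14.6226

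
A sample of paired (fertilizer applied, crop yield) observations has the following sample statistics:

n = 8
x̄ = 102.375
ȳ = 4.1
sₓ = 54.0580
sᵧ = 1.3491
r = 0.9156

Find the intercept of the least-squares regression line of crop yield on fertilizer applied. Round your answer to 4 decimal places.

b = r · sᵧ/sₓ = 0.9156 · 1.3491/54.058 = 0.022850
a = ȳ − b·x̄ = 4.1 − 0.022850·102.375 = 1.760711

1.7607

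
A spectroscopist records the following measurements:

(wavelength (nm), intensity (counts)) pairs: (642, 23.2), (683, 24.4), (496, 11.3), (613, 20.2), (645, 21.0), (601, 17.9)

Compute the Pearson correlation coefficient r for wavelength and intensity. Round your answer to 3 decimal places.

n = 6, Σx = 3680, Σy = 118, Σxy = 73849.9, Σx² = 2277664, Σy² = 2430.74
Sxx = Σx² − (Σx)²/n = 2277664 − 2257066.666667 = 20597.333333
Sxy = Σxy − (Σx)(Σy)/n = 73849.9 − 72373.333333 = 1476.566667
Syy = Σy² − (Σy)²/n = 2430.74 − 2320.666667 = 110.073333
r = Sxy/√(Sxx·Syy) = 1476.566667/√(2267217.137778) = 1476.566667/1505.728109 = 0.980633

0.981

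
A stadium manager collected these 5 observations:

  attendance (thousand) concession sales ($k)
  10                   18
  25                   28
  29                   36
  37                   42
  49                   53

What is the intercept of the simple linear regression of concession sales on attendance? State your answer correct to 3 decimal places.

7.948

n = 5, Σx = 150, Σy = 177, Σxy = 6075, Σx² = 5336
Sxx = Σx² − (Σx)²/n = 5336 − 4500 = 836
Sxy = Σxy − (Σx)(Σy)/n = 6075 − 5310 = 765
b = Sxy/Sxx = 765/836 = 0.915072
a = ȳ − b·x̄ = 35.4 − 0.915072·30 = 7.947847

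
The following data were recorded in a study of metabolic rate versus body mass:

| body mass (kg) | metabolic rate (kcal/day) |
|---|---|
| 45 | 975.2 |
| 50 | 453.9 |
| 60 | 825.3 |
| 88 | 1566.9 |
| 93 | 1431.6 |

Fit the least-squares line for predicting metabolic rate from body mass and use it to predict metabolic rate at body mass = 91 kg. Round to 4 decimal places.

n = 5, Σx = 336, Σy = 5252.9, Σxy = 387123, Σx² = 24518
Sxx = Σx² − (Σx)²/n = 24518 − 22579.2 = 1938.8
Sxy = Σxy − (Σx)(Σy)/n = 387123 − 352994.88 = 34128.12
b = Sxy/Sxx = 34128.12/1938.8 = 17.602703
a = ȳ − b·x̄ = 1050.58 − 17.602703·67.2 = -132.321622
ŷ(91) = a + b·91 = -132.321622 + 17.602703·91 = 1469.524324

1469.5243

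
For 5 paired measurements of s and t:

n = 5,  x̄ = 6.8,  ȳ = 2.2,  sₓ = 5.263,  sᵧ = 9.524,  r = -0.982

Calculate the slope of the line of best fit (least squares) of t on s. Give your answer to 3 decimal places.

b = r · sᵧ/sₓ = -0.982 · 9.524/5.263 = -1.777041

-1.777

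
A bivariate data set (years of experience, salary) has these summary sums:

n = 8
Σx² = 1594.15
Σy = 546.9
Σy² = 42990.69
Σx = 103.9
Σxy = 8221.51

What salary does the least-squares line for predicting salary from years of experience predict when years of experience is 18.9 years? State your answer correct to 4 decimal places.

95.3861

Sxx = Σx² − (Σx)²/n = 1594.15 − 1349.40125 = 244.74875
Sxy = Σxy − (Σx)(Σy)/n = 8221.51 − 7102.86375 = 1118.64625
b = Sxy/Sxx = 1118.64625/244.74875 = 4.570590
a = ȳ − b·x̄ = 68.3625 − 4.570590·12.9875 = 9.001959
ŷ(18.9) = a + b·18.9 = 9.001959 + 4.570590·18.9 = 95.386115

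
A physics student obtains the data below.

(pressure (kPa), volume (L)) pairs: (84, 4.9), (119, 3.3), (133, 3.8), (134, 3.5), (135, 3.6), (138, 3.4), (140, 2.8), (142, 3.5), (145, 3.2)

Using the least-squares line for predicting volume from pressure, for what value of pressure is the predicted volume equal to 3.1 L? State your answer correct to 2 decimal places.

n = 9, Σx = 1170, Σy = 32, Σxy = 4086.9, Σx² = 154920
Sxx = Σx² − (Σx)²/n = 154920 − 152100 = 2820
Sxy = Σxy − (Σx)(Σy)/n = 4086.9 − 4160 = -73.1
b = Sxy/Sxx = -73.1/2820 = -0.025922
a = ȳ − b·x̄ = 3.555556 − (-0.025922)·130 = 6.925414
Set a + b·x = 3.1: x = (3.1 − 6.925414) / (-0.025922) = 147.574099

147.57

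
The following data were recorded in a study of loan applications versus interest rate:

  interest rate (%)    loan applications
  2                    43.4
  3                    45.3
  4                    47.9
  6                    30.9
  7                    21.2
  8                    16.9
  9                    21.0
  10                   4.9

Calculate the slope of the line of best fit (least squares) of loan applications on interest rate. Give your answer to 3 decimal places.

n = 8, Σx = 49, Σy = 231.5, Σxy = 1121.3, Σx² = 359
Sxx = Σx² − (Σx)²/n = 359 − 300.125 = 58.875
Sxy = Σxy − (Σx)(Σy)/n = 1121.3 − 1417.9375 = -296.6375
b = Sxy/Sxx = -296.6375/58.875 = -5.038429

-5.038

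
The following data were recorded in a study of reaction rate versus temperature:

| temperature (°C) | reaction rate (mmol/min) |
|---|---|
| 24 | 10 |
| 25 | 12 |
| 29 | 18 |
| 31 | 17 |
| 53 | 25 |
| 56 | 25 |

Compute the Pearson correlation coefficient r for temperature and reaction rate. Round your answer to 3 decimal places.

0.943

n = 6, Σx = 218, Σy = 107, Σxy = 4314, Σx² = 8948, Σy² = 2107
Sxx = Σx² − (Σx)²/n = 8948 − 7920.666667 = 1027.333333
Sxy = Σxy − (Σx)(Σy)/n = 4314 − 3887.666667 = 426.333333
Syy = Σy² − (Σy)²/n = 2107 − 1908.166667 = 198.833333
r = Sxy/√(Sxx·Syy) = 426.333333/√(204268.111111) = 426.333333/451.960298 = 0.943298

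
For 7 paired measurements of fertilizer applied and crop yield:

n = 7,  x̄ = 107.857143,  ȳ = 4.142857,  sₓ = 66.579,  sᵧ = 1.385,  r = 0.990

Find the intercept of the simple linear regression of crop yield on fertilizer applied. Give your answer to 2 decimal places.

b = r · sᵧ/sₓ = 0.99 · 1.385/66.579 = 0.020594
a = ȳ − b·x̄ = 4.142857 − 0.020594·107.857143 = 1.921611

1.92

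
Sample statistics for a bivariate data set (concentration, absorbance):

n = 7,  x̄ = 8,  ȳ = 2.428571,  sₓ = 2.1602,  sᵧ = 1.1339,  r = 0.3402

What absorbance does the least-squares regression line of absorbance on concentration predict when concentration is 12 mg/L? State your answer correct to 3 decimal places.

b = r · sᵧ/sₓ = 0.3402 · 1.1339/2.1602 = 0.178573
a = ȳ − b·x̄ = 2.428571 − 0.178573·8 = 0.999989
ŷ(12) = a + b·12 = 0.999989 + 0.178573·12 = 3.142862

3.143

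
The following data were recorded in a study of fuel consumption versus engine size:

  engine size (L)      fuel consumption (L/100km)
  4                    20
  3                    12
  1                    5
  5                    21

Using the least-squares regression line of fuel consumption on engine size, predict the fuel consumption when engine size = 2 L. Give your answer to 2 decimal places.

n = 4, Σx = 13, Σy = 58, Σxy = 226, Σx² = 51
Sxx = Σx² − (Σx)²/n = 51 − 42.25 = 8.75
Sxy = Σxy − (Σx)(Σy)/n = 226 − 188.5 = 37.5
b = Sxy/Sxx = 37.5/8.75 = 4.285714
a = ȳ − b·x̄ = 14.5 − 4.285714·3.25 = 0.571429
ŷ(2) = a + b·2 = 0.571429 + 4.285714·2 = 9.142857

9.14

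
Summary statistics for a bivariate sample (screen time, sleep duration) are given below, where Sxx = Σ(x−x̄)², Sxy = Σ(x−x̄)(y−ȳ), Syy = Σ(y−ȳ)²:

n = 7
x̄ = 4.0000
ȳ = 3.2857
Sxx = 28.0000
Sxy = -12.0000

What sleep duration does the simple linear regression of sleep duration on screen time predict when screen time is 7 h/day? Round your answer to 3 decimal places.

2.000

b = Sxy/Sxx = -12/28 = -0.428571
a = ȳ − b·x̄ = 3.2857 − (-0.428571)·4 = 4.999986
ŷ(7) = a + b·7 = 4.999986 + (-0.428571)·7 = 1.999986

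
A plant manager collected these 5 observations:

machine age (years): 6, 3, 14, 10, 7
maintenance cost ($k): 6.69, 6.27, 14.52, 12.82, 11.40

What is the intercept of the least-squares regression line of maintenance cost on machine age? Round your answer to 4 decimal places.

n = 5, Σx = 40, Σy = 51.7, Σxy = 470.23, Σx² = 390
Sxx = Σx² − (Σx)²/n = 390 − 320 = 70
Sxy = Σxy − (Σx)(Σy)/n = 470.23 − 413.6 = 56.63
b = Sxy/Sxx = 56.63/70 = 0.809
a = ȳ − b·x̄ = 10.34 − 0.809·8 = 3.868

3.8680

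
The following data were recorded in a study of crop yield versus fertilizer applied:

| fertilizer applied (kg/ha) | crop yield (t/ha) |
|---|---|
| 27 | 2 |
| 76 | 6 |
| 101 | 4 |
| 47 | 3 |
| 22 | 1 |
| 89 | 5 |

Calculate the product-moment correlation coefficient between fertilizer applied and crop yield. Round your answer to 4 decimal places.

0.8235

n = 6, Σx = 362, Σy = 21, Σxy = 1522, Σx² = 27320, Σy² = 91
Sxx = Σx² − (Σx)²/n = 27320 − 21840.666667 = 5479.333333
Sxy = Σxy − (Σx)(Σy)/n = 1522 − 1267 = 255
Syy = Σy² − (Σy)²/n = 91 − 73.5 = 17.5
r = Sxy/√(Sxx·Syy) = 255/√(95888.333333) = 255/309.658414 = 0.823488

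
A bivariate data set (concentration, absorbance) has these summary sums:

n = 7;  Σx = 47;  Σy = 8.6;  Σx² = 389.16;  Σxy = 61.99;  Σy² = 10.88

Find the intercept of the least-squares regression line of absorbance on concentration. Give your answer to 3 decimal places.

Sxx = Σx² − (Σx)²/n = 389.16 − 315.571429 = 73.588571
Sxy = Σxy − (Σx)(Σy)/n = 61.99 − 57.742857 = 4.247143
b = Sxy/Sxx = 4.247143/73.588571 = 0.057715
a = ȳ − b·x̄ = 1.228571 − 0.057715·6.714286 = 0.841058

0.841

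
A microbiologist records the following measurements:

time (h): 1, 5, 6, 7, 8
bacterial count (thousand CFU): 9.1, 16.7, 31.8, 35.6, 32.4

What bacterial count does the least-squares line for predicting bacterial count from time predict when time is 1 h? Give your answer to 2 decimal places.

8.01

n = 5, Σx = 27, Σy = 125.6, Σxy = 791.8, Σx² = 175
Sxx = Σx² − (Σx)²/n = 175 − 145.8 = 29.2
Sxy = Σxy − (Σx)(Σy)/n = 791.8 − 678.24 = 113.56
b = Sxy/Sxx = 113.56/29.2 = 3.889041
a = ȳ − b·x̄ = 25.12 − 3.889041·5.4 = 4.119178
ŷ(1) = a + b·1 = 4.119178 + 3.889041·1 = 8.008219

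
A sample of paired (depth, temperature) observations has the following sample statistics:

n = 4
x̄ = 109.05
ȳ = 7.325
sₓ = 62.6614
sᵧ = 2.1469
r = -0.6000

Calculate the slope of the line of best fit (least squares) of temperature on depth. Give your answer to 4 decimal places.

-0.0206

b = r · sᵧ/sₓ = -0.6 · 2.1469/62.6614 = -0.020557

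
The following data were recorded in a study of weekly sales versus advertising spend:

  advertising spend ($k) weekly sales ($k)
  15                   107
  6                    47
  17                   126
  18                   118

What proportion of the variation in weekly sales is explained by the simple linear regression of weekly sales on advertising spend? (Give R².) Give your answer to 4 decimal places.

0.9724

n = 4, Σx = 56, Σy = 398, Σxy = 6153, Σx² = 874, Σy² = 43458
Sxx = Σx² − (Σx)²/n = 874 − 784 = 90
Sxy = Σxy − (Σx)(Σy)/n = 6153 − 5572 = 581
Syy = Σy² − (Σy)²/n = 43458 − 39601 = 3857
R² = Sxy²/(Sxx·Syy) = (581)²/(90·3857) = 0.972434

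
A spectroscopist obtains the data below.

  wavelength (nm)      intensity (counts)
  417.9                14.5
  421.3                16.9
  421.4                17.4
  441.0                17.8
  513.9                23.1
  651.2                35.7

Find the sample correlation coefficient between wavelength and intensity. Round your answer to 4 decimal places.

0.9922

n = 6, Σx = 2866.7, Σy = 125.4, Σxy = 63480.61, Σx² = 1412347.71, Σy² = 2923.56
Sxx = Σx² − (Σx)²/n = 1412347.71 − 1369661.481667 = 42686.228333
Sxy = Σxy − (Σx)(Σy)/n = 63480.61 − 59914.03 = 3566.58
Syy = Σy² − (Σy)²/n = 2923.56 − 2620.86 = 302.7
r = Sxy/√(Sxx·Syy) = 3566.58/√(12921121.3165) = 3566.58/3594.596127 = 0.992206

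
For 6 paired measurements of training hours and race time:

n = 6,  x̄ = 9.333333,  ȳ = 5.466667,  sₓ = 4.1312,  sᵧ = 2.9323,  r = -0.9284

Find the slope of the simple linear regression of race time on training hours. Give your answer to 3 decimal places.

b = r · sᵧ/sₓ = -0.9284 · 2.9323/4.1312 = -0.658973

-0.659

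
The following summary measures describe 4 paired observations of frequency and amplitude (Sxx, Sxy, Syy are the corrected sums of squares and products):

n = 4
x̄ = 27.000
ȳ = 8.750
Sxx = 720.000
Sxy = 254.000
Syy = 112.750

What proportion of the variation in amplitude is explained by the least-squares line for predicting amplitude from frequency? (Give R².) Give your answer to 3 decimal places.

R² = Sxy²/(Sxx·Syy) = (254)²/(720·112.75) = 0.794728

0.795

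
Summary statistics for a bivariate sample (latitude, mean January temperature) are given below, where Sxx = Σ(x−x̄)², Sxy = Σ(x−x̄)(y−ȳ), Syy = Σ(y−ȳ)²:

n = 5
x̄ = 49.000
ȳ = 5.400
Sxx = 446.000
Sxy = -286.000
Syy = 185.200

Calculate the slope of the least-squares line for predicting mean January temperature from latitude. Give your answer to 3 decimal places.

-0.641

b = Sxy/Sxx = -286/446 = -0.641256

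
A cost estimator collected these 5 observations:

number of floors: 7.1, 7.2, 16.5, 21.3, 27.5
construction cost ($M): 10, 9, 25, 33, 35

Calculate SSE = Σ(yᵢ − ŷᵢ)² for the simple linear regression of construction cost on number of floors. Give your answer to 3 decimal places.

n = 5, Σx = 79.6, Σy = 112, Σxy = 2213.7, Σx² = 1584.44, Σy² = 3120
Sxx = Σx² − (Σx)²/n = 1584.44 − 1267.232 = 317.208
Sxy = Σxy − (Σx)(Σy)/n = 2213.7 − 1783.04 = 430.66
Syy = Σy² − (Σy)²/n = 3120 − 2508.8 = 611.2
b = Sxy/Sxx = 430.66/317.208 = 1.357658
SSE = Syy − b·Sxy = 611.2 − 1.357658·430.66 = 26.510977

26.511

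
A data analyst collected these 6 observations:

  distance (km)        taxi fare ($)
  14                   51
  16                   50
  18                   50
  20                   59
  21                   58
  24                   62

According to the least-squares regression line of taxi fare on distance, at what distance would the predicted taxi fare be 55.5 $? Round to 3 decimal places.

19.215

n = 6, Σx = 113, Σy = 330, Σxy = 6300, Σx² = 2193
Sxx = Σx² − (Σx)²/n = 2193 − 2128.166667 = 64.833333
Sxy = Σxy − (Σx)(Σy)/n = 6300 − 6215 = 85
b = Sxy/Sxx = 85/64.833333 = 1.311054
a = ȳ − b·x̄ = 55 − 1.311054·18.833333 = 30.308483
Set a + b·x = 55.5: x = (55.5 − 30.308483) / 1.311054 = 19.214706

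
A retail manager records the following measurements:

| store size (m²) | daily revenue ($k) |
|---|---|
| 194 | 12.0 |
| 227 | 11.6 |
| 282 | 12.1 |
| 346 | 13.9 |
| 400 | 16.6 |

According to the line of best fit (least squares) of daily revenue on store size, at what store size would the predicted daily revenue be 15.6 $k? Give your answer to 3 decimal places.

n = 5, Σx = 1449, Σy = 66.2, Σxy = 19822.8, Σx² = 448405
Sxx = Σx² − (Σx)²/n = 448405 − 419920.2 = 28484.8
Sxy = Σxy − (Σx)(Σy)/n = 19822.8 − 19184.76 = 638.04
b = Sxy/Sxx = 638.04/28484.8 = 0.022399
a = ȳ − b·x̄ = 13.24 − 0.022399·289.8 = 6.748679
Set a + b·x = 15.6: x = (15.6 − 6.748679) / 0.022399 = 395.160366

395.160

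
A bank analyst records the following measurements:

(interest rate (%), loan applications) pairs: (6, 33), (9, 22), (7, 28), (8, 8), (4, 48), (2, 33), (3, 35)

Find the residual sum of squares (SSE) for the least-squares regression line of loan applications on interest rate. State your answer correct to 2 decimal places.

n = 7, Σx = 39, Σy = 207, Σxy = 1019, Σx² = 259, Σy² = 7039
Sxx = Σx² − (Σx)²/n = 259 − 217.285714 = 41.714286
Sxy = Σxy − (Σx)(Σy)/n = 1019 − 1153.285714 = -134.285714
Syy = Σy² − (Σy)²/n = 7039 − 6121.285714 = 917.714286
b = Sxy/Sxx = -134.285714/41.714286 = -3.219178
SSE = Syy − b·Sxy = 917.714286 − (-3.219178)·(-134.285714) = 485.424658

485.42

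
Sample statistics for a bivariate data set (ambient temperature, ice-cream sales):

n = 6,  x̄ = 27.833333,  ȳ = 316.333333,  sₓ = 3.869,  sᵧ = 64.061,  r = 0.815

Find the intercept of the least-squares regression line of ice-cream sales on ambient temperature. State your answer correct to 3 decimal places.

b = r · sᵧ/sₓ = 0.815 · 64.061/3.869 = 13.494369
a = ȳ − b·x̄ = 316.333333 − 13.494369·27.833333 = -59.259943

-59.260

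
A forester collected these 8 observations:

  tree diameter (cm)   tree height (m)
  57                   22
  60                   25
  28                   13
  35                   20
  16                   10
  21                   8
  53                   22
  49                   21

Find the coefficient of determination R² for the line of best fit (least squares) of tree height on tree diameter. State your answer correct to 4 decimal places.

0.8959

n = 8, Σx = 319, Σy = 141, Σxy = 6341, Σx² = 14765, Σy² = 2767
Sxx = Σx² − (Σx)²/n = 14765 − 12720.125 = 2044.875
Sxy = Σxy − (Σx)(Σy)/n = 6341 − 5622.375 = 718.625
Syy = Σy² − (Σy)²/n = 2767 − 2485.125 = 281.875
R² = Sxy²/(Sxx·Syy) = (718.625)²/(2044.875·281.875) = 0.895945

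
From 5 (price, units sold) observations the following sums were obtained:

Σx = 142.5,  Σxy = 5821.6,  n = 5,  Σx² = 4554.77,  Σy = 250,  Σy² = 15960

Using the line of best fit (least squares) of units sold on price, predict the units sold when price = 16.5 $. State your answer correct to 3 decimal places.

81.692

Sxx = Σx² − (Σx)²/n = 4554.77 − 4061.25 = 493.52
Sxy = Σxy − (Σx)(Σy)/n = 5821.6 − 7125 = -1303.4
b = Sxy/Sxx = -1303.4/493.52 = -2.641028
a = ȳ − b·x̄ = 50 − (-2.641028)·28.5 = 125.269290
ŷ(16.5) = a + b·16.5 = 125.269290 + (-2.641028)·16.5 = 81.692333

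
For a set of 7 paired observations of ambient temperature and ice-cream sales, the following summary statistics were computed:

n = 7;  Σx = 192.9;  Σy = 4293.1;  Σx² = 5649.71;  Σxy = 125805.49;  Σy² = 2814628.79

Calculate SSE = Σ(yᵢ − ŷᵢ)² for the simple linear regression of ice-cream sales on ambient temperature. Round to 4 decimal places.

Sxx = Σx² − (Σx)²/n = 5649.71 − 5315.772857 = 333.937143
Sxy = Σxy − (Σx)(Σy)/n = 125805.49 − 118305.57 = 7499.92
Syy = Σy² − (Σy)²/n = 2814628.79 − 2632958.23 = 181670.56
b = Sxy/Sxx = 7499.92/333.937143 = 22.459077
SSE = Syy − b·Sxy = 181670.56 − 22.459077·7499.92 = 13229.279329

13229.2793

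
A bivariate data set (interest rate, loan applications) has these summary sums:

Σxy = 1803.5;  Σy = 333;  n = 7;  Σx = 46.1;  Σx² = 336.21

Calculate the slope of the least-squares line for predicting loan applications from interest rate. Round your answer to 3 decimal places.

Sxx = Σx² − (Σx)²/n = 336.21 − 303.601429 = 32.608571
Sxy = Σxy − (Σx)(Σy)/n = 1803.5 − 2193.042857 = -389.542857
b = Sxy/Sxx = -389.542857/32.608571 = -11.946026

-11.946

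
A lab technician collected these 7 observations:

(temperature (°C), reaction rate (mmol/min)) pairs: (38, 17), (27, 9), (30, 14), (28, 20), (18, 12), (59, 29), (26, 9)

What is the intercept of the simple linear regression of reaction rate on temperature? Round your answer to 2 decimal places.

0.88

n = 7, Σx = 226, Σy = 110, Σxy = 4030, Σx² = 8338
Sxx = Σx² − (Σx)²/n = 8338 − 7296.571429 = 1041.428571
Sxy = Σxy − (Σx)(Σy)/n = 4030 − 3551.428571 = 478.571429
b = Sxy/Sxx = 478.571429/1041.428571 = 0.459534
a = ȳ − b·x̄ = 15.714286 − 0.459534·32.285714 = 0.877915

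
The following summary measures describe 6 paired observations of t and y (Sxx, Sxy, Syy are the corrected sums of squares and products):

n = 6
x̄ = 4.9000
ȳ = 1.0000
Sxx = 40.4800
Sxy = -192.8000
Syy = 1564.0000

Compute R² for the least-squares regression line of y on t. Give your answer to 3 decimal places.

R² = Sxy²/(Sxx·Syy) = (-192.8)²/(40.48·1564) = 0.587133

0.587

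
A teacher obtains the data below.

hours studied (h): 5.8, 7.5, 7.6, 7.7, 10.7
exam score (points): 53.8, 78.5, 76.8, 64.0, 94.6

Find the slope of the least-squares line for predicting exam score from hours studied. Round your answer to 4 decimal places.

7.9291

n = 5, Σx = 39.3, Σy = 367.7, Σxy = 2989.49, Σx² = 321.43
Sxx = Σx² − (Σx)²/n = 321.43 − 308.898 = 12.532
Sxy = Σxy − (Σx)(Σy)/n = 2989.49 − 2890.122 = 99.368
b = Sxy/Sxx = 99.368/12.532 = 7.929141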